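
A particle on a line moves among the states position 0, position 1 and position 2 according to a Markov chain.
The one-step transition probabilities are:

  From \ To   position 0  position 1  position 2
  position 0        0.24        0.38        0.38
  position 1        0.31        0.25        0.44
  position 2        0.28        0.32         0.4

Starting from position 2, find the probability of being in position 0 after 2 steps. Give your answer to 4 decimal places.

0.2784

Sum over the intermediate state after 1 step:
P = P(position 2→position 0)·P(position 0→position 0) + P(position 2→position 1)·P(position 1→position 0) + P(position 2→position 2)·P(position 2→position 0)
  = 0.28×0.24 + 0.32×0.31 + 0.4×0.28
  = 0.0672 + 0.0992 + 0.1120 = 0.2784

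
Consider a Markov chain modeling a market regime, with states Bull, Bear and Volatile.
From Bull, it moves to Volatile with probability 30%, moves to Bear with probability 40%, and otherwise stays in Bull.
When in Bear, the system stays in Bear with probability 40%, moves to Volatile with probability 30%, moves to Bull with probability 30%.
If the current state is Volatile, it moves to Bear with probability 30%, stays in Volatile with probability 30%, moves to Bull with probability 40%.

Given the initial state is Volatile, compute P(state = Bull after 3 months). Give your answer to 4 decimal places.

0.3300

Propagate the distribution vector 3 months from Volatile.
After 0 months: (0.0000, 0.0000, 1.0000)
After 1 month: (0.4000, 0.3000, 0.3000)
After 2 months: (0.3300, 0.3700, 0.3000)
After 3 months: (0.3300, 0.3700, 0.3000)
P(in Bull after 3 months) = 0.3300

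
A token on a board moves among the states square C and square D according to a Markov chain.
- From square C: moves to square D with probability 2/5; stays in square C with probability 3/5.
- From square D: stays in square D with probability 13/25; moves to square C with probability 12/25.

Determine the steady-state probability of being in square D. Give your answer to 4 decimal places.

Let the stationary distribution be π with π = πP and π_1 + π_2 = 1.
π_1 = 0.6·π_1 + 0.48·π_2
Solving with the normalization constraint gives π = (0.5455, 0.4545).
So the stationary probability of square D is 0.4545.

0.4545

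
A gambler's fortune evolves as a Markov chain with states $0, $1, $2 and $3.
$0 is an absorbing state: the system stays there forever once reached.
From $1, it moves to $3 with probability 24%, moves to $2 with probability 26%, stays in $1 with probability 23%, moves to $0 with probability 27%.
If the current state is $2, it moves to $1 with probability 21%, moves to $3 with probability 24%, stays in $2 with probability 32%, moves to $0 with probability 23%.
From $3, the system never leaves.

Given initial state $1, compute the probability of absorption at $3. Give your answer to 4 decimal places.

0.4810

Let h(s) be the probability of absorption at $3 starting from transient state s. Then h($3) = 1 and h($0) = 0. By first-step analysis:
h($1) = 0.27·0 + 0.23·h($1) + 0.26·h($2) + 0.24·1
h($2) = 0.23·0 + 0.21·h($1) + 0.32·h($2) + 0.24·1
Solving: h($1) = 0.4810, h($2) = 0.5015.
Starting from $1, the probability is 0.4810.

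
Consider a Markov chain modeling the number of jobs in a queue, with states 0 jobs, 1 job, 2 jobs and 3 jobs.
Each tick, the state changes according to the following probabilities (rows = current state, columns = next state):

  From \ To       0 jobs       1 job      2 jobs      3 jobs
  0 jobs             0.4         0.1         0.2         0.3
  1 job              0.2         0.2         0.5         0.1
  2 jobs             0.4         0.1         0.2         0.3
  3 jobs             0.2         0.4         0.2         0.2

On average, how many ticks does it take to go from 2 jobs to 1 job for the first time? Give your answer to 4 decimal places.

5.5000

Let t(s) be the expected number of ticks to first reach 1 job from state s, with t(1 job) = 0. Conditioning on the first tick:
t(0 jobs) = 1 + 0.4·t(0 jobs) + 0.2·t(2 jobs) + 0.3·t(3 jobs)
t(2 jobs) = 1 + 0.4·t(0 jobs) + 0.2·t(2 jobs) + 0.3·t(3 jobs)
t(3 jobs) = 1 + 0.2·t(0 jobs) + 0.2·t(2 jobs) + 0.2·t(3 jobs)
Solving: t(0 jobs) = 5.5000, t(2 jobs) = 5.5000, t(3 jobs) = 4.0000.
Expected ticks from 2 jobs to 1 job: 5.5000.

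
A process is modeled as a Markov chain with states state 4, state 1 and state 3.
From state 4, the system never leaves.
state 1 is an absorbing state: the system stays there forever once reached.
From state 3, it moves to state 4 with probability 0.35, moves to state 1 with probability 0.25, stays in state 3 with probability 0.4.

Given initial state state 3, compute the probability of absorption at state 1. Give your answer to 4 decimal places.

0.4167

Let h(s) be the probability of absorption at state 1 starting from transient state s. Then h(state 1) = 1 and h(state 4) = 0. By first-step analysis:
h(state 3) = 0.35·0 + 0.25·1 + 0.4·h(state 3)
Solving: h(state 3) = 0.4167.
Starting from state 3, the probability is 0.4167.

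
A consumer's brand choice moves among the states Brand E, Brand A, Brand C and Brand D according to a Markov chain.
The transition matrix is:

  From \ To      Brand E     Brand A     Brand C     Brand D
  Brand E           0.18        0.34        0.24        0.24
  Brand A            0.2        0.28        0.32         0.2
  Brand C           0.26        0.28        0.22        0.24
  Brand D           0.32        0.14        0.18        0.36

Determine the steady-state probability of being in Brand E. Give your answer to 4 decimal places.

0.2409

Let the stationary distribution be π with π = πP and π_1 + π_2 + π_3 + π_4 = 1.
π_1 = 0.18·π_1 + 0.2·π_2 + 0.26·π_3 + 0.32·π_4
π_2 = 0.34·π_1 + 0.28·π_2 + 0.28·π_3 + 0.14·π_4
π_3 = 0.24·π_1 + 0.32·π_2 + 0.22·π_3 + 0.18·π_4
Solving with the normalization constraint gives π = (0.2409, 0.2579, 0.2402, 0.2610).
So the stationary probability of Brand E is 0.2409.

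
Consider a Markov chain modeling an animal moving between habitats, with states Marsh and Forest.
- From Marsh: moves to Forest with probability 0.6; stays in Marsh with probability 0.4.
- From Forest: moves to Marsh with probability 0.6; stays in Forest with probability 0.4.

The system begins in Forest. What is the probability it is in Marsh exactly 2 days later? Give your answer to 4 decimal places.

Sum over the intermediate state after 1 day:
P = P(Forest→Marsh)·P(Marsh→Marsh) + P(Forest→Forest)·P(Forest→Marsh)
  = 0.6×0.4 + 0.4×0.6
  = 0.2400 + 0.2400 = 0.4800

0.4800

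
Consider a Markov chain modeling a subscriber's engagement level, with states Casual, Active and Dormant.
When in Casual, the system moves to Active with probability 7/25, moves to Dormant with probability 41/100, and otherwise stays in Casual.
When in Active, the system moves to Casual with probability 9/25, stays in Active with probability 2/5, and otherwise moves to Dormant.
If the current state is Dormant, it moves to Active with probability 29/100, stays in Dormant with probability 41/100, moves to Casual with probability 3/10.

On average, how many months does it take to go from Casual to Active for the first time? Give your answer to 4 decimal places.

Let t(s) be the expected number of months to first reach Active from state s, with t(Active) = 0. Conditioning on the first month:
t(Casual) = 1 + 0.31·t(Casual) + 0.41·t(Dormant)
t(Dormant) = 1 + 0.3·t(Casual) + 0.41·t(Dormant)
Solving: t(Casual) = 3.5199, t(Dormant) = 3.4847.
Expected months from Casual to Active: 3.5199.

3.5199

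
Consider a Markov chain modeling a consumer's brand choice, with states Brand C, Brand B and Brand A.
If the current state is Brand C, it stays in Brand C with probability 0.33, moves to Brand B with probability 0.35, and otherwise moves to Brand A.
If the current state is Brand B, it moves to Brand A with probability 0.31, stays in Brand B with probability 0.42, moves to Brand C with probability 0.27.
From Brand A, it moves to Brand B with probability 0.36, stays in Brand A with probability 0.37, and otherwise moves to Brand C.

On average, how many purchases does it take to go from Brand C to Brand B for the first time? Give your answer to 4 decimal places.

Let t(s) be the expected number of purchases to first reach Brand B from state s, with t(Brand B) = 0. Conditioning on the first purchase:
t(Brand C) = 1 + 0.33·t(Brand C) + 0.32·t(Brand A)
t(Brand A) = 1 + 0.27·t(Brand C) + 0.37·t(Brand A)
Solving: t(Brand C) = 2.8299, t(Brand A) = 2.8001.
Expected purchases from Brand C to Brand B: 2.8299.

2.8299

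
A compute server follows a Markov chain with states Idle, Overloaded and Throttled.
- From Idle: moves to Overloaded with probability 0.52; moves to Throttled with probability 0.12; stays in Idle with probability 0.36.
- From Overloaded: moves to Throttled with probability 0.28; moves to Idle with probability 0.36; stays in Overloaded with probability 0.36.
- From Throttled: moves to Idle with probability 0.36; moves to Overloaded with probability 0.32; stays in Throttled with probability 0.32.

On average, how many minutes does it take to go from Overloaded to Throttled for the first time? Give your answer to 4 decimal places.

Let t(s) be the expected number of minutes to first reach Throttled from state s, with t(Throttled) = 0. Conditioning on the first minute:
t(Idle) = 1 + 0.36·t(Idle) + 0.52·t(Overloaded)
t(Overloaded) = 1 + 0.36·t(Idle) + 0.36·t(Overloaded)
Solving: t(Idle) = 5.2158, t(Overloaded) = 4.4964.
Expected minutes from Overloaded to Throttled: 4.4964.

4.4964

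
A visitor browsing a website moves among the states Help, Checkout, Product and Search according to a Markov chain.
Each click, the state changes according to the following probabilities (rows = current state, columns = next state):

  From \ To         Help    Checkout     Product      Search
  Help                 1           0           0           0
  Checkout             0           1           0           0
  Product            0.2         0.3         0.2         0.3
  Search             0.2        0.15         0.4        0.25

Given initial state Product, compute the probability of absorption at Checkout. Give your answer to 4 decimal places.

0.5625

Let h(s) be the probability of absorption at Checkout starting from transient state s. Then h(Checkout) = 1 and h(Help) = 0. By first-step analysis:
h(Product) = 0.2·0 + 0.3·1 + 0.2·h(Product) + 0.3·h(Search)
h(Search) = 0.2·0 + 0.15·1 + 0.4·h(Product) + 0.25·h(Search)
Solving: h(Product) = 0.5625, h(Search) = 0.5000.
Starting from Product, the probability is 0.5625.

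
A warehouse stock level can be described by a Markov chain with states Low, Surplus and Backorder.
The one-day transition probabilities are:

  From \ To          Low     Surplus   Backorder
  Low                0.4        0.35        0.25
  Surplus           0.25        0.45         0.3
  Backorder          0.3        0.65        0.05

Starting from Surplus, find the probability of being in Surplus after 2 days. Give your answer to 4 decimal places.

0.4850

Sum over the intermediate state after 1 day:
P = P(Surplus→Low)·P(Low→Surplus) + P(Surplus→Surplus)·P(Surplus→Surplus) + P(Surplus→Backorder)·P(Backorder→Surplus)
  = 0.25×0.35 + 0.45×0.45 + 0.3×0.65
  = 0.0875 + 0.2025 + 0.1950 = 0.4850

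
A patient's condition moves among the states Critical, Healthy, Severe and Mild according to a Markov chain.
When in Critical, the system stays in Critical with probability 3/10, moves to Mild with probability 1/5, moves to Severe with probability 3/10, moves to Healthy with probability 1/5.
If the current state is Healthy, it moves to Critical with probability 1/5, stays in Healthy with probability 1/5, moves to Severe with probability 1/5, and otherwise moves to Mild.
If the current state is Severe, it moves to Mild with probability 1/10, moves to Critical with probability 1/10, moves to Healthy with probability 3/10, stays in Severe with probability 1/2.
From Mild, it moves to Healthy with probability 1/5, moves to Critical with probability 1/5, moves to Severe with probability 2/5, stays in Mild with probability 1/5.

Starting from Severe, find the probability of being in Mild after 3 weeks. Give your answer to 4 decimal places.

0.2120

Propagate the distribution vector 3 weeks from Severe.
After 0 weeks: (0.0000, 0.0000, 1.0000, 0.0000)
After 1 week: (0.1000, 0.3000, 0.5000, 0.1000)
After 2 weeks: (0.1600, 0.2500, 0.3800, 0.2100)
After 3 weeks: (0.1780, 0.2380, 0.3720, 0.2120)
P(in Mild after 3 weeks) = 0.2120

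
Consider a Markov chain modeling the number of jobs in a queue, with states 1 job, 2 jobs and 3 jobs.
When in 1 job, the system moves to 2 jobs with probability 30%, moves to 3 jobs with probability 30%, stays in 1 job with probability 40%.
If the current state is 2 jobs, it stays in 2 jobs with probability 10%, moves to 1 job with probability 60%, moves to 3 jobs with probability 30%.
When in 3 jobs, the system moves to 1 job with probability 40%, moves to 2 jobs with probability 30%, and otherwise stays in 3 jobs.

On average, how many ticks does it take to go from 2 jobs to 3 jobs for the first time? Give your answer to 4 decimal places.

Let t(s) be the expected number of ticks to first reach 3 jobs from state s, with t(3 jobs) = 0. Conditioning on the first tick:
t(1 job) = 1 + 0.4·t(1 job) + 0.3·t(2 jobs)
t(2 jobs) = 1 + 0.6·t(1 job) + 0.1·t(2 jobs)
Solving: t(1 job) = 3.3333, t(2 jobs) = 3.3333.
Expected ticks from 2 jobs to 3 jobs: 3.3333.

3.3333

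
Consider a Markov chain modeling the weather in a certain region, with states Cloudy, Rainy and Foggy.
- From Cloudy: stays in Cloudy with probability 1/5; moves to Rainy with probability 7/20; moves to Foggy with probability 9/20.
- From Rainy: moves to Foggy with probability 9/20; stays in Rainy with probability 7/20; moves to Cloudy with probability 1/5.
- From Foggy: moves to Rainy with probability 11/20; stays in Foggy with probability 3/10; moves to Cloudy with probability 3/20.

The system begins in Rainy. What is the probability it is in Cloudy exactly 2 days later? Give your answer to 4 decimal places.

Sum over the intermediate state after 1 day:
P = P(Rainy→Cloudy)·P(Cloudy→Cloudy) + P(Rainy→Rainy)·P(Rainy→Cloudy) + P(Rainy→Foggy)·P(Foggy→Cloudy)
  = 0.2×0.2 + 0.35×0.2 + 0.45×0.15
  = 0.0400 + 0.0700 + 0.0675 = 0.1775

0.1775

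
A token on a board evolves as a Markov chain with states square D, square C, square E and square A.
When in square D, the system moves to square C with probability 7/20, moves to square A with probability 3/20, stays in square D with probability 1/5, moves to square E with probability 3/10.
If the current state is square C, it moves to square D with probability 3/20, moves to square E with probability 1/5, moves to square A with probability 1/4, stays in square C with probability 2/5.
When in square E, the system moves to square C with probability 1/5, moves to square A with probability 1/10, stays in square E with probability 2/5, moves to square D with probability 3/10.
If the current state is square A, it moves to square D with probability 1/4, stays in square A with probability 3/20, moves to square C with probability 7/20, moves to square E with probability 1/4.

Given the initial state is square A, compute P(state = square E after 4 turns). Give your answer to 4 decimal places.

0.2878

Propagate the distribution vector 4 turns from square A.
After 0 turns: (0.0000, 0.0000, 0.0000, 1.0000)
After 1 turn: (0.2500, 0.3500, 0.2500, 0.1500)
After 2 turns: (0.2150, 0.3300, 0.2825, 0.1725)
After 3 turns: (0.2204, 0.3241, 0.2866, 0.1689)
After 4 turns: (0.2209, 0.3232, 0.2878, 0.1681)
P(in square E after 4 turns) = 0.2878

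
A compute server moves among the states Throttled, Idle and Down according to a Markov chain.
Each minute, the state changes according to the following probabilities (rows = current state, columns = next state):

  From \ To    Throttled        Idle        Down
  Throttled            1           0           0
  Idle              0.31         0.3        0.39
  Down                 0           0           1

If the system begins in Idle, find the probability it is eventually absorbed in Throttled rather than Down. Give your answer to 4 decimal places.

0.4429

Let h(s) be the probability of absorption at Throttled starting from transient state s. Then h(Throttled) = 1 and h(Down) = 0. By first-step analysis:
h(Idle) = 0.31·1 + 0.3·h(Idle) + 0.39·0
Solving: h(Idle) = 0.4429.
Starting from Idle, the probability is 0.4429.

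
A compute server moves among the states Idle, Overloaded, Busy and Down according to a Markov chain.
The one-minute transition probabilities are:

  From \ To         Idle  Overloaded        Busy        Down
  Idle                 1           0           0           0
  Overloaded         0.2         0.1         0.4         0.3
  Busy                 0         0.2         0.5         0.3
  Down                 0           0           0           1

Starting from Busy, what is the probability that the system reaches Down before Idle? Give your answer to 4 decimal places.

0.8919

Let h(s) be the probability of absorption at Down starting from transient state s. Then h(Down) = 1 and h(Idle) = 0. By first-step analysis:
h(Overloaded) = 0.2·0 + 0.1·h(Overloaded) + 0.4·h(Busy) + 0.3·1
h(Busy) = 0.2·h(Overloaded) + 0.5·h(Busy) + 0.3·1
Solving: h(Overloaded) = 0.7297, h(Busy) = 0.8919.
Starting from Busy, the probability is 0.8919.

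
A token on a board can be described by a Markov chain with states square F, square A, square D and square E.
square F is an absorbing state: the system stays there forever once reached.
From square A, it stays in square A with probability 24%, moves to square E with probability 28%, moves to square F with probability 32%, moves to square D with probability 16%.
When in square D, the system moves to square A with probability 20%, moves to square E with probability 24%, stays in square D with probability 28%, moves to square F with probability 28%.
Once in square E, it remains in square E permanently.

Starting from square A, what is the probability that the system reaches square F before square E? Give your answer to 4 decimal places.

Let h(s) be the probability of absorption at square F starting from transient state s. Then h(square F) = 1 and h(square E) = 0. By first-step analysis:
h(square A) = 0.32·1 + 0.24·h(square A) + 0.16·h(square D) + 0.28·0
h(square D) = 0.28·1 + 0.2·h(square A) + 0.28·h(square D) + 0.24·0
Solving: h(square A) = 0.5342, h(square D) = 0.5373.
Starting from square A, the probability is 0.5342.

0.5342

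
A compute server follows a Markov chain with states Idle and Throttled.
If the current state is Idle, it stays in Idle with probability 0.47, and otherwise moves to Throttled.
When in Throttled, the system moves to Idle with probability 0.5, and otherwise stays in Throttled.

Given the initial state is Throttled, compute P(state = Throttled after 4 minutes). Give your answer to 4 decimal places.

Propagate the distribution vector 4 minutes from Throttled.
After 0 minutes: (0.0000, 1.0000)
After 1 minute: (0.5000, 0.5000)
After 2 minutes: (0.4850, 0.5150)
After 3 minutes: (0.4855, 0.5146)
After 4 minutes: (0.4854, 0.5146)
P(in Throttled after 4 minutes) = 0.5146

0.5146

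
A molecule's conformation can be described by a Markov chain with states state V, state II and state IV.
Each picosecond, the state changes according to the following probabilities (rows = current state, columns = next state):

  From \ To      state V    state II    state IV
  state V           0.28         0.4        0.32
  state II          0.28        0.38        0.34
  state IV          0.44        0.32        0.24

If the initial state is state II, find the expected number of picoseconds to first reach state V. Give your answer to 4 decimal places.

3.0353

Let t(s) be the expected number of picoseconds to first reach state V from state s, with t(state V) = 0. Conditioning on the first picosecond:
t(state II) = 1 + 0.38·t(state II) + 0.34·t(state IV)
t(state IV) = 1 + 0.32·t(state II) + 0.24·t(state IV)
Solving: t(state II) = 3.0353, t(state IV) = 2.5938.
Expected picoseconds from state II to state V: 3.0353.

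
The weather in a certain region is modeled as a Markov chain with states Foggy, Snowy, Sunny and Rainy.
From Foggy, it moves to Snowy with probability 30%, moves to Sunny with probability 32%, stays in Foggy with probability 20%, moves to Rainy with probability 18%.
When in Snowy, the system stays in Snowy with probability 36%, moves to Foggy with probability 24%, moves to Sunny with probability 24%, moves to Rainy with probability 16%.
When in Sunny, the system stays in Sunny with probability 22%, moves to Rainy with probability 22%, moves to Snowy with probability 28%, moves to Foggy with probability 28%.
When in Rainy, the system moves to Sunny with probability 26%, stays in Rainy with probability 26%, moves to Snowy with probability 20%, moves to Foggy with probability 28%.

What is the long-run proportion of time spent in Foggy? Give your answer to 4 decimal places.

0.2484

Let the stationary distribution be π with π = πP and π_1 + π_2 + π_3 + π_4 = 1.
π_1 = 0.2·π_1 + 0.24·π_2 + 0.28·π_3 + 0.28·π_4
π_2 = 0.3·π_1 + 0.36·π_2 + 0.28·π_3 + 0.2·π_4
π_3 = 0.32·π_1 + 0.24·π_2 + 0.22·π_3 + 0.26·π_4
Solving with the normalization constraint gives π = (0.2484, 0.2923, 0.2587, 0.2005).
So the stationary probability of Foggy is 0.2484.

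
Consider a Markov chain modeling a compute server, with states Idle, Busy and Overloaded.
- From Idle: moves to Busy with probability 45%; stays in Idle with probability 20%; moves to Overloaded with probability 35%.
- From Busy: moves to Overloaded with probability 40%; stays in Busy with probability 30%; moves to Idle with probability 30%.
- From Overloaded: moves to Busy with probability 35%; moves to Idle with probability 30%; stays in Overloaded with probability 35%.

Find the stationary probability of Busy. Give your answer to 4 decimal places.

Let the stationary distribution be π with π = πP and π_1 + π_2 + π_3 = 1.
π_1 = 0.2·π_1 + 0.3·π_2 + 0.3·π_3
π_2 = 0.45·π_1 + 0.3·π_2 + 0.35·π_3
Solving with the normalization constraint gives π = (0.2727, 0.3593, 0.3680).
So the stationary probability of Busy is 0.3593.

0.3593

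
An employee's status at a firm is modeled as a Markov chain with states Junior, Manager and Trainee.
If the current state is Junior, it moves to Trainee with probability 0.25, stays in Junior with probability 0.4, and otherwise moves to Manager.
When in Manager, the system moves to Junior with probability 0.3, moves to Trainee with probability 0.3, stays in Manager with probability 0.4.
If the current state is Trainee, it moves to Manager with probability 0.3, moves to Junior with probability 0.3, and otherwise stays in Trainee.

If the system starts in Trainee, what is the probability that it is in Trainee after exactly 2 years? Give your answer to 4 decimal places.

Sum over the intermediate state after 1 year:
P = P(Trainee→Junior)·P(Junior→Trainee) + P(Trainee→Manager)·P(Manager→Trainee) + P(Trainee→Trainee)·P(Trainee→Trainee)
  = 0.3×0.25 + 0.3×0.3 + 0.4×0.4
  = 0.0750 + 0.0900 + 0.1600 = 0.3250

0.3250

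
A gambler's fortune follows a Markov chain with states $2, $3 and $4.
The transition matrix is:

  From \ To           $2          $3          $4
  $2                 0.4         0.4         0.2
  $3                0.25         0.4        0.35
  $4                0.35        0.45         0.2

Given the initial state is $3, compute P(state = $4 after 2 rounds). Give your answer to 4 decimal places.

0.2600

Sum over the intermediate state after 1 round:
P = P($3→$2)·P($2→$4) + P($3→$3)·P($3→$4) + P($3→$4)·P($4→$4)
  = 0.25×0.2 + 0.4×0.35 + 0.35×0.2
  = 0.0500 + 0.1400 + 0.0700 = 0.2600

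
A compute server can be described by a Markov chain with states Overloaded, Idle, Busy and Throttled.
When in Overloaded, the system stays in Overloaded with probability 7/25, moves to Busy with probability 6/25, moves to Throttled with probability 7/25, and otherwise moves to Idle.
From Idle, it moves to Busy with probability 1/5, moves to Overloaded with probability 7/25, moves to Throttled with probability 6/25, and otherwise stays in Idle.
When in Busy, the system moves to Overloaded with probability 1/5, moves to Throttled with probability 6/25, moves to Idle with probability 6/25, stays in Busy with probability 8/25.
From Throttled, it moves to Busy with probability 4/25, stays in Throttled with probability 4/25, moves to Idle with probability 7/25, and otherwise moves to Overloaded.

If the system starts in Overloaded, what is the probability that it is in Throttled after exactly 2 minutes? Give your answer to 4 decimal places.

Propagate the distribution vector 2 minutes from Overloaded.
After 0 minutes: (1.0000, 0.0000, 0.0000, 0.0000)
After 1 minute: (0.2800, 0.2000, 0.2400, 0.2800)
After 2 minutes: (0.2944, 0.2480, 0.2288, 0.2288)
P(in Throttled after 2 minutes) = 0.2288

0.2288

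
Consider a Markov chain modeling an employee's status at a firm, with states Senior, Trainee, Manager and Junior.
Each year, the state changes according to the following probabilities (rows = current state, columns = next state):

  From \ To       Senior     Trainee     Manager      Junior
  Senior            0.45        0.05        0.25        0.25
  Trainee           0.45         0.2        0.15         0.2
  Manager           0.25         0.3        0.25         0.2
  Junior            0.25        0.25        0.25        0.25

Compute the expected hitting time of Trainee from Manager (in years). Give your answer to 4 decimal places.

Let t(s) be the expected number of years to first reach Trainee from state s, with t(Trainee) = 0. Conditioning on the first year:
t(Senior) = 1 + 0.45·t(Senior) + 0.25·t(Manager) + 0.25·t(Junior)
t(Manager) = 1 + 0.25·t(Senior) + 0.25·t(Manager) + 0.2·t(Junior)
t(Junior) = 1 + 0.25·t(Senior) + 0.25·t(Manager) + 0.25·t(Junior)
Solving: t(Senior) = 6.2500, t(Manager) = 4.7500, t(Junior) = 5.0000.
Expected years from Manager to Trainee: 4.7500.

4.7500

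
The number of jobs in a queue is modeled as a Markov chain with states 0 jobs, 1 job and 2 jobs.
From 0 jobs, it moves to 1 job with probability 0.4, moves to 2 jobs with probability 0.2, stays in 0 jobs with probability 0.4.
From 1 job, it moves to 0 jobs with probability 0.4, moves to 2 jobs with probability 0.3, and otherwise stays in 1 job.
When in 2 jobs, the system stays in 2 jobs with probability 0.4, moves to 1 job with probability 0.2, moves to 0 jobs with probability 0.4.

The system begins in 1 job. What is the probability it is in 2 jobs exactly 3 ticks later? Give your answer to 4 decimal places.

0.2890

Propagate the distribution vector 3 ticks from 1 job.
After 0 ticks: (0.0000, 1.0000, 0.0000)
After 1 tick: (0.4000, 0.3000, 0.3000)
After 2 ticks: (0.4000, 0.3100, 0.2900)
After 3 ticks: (0.4000, 0.3110, 0.2890)
P(in 2 jobs after 3 ticks) = 0.2890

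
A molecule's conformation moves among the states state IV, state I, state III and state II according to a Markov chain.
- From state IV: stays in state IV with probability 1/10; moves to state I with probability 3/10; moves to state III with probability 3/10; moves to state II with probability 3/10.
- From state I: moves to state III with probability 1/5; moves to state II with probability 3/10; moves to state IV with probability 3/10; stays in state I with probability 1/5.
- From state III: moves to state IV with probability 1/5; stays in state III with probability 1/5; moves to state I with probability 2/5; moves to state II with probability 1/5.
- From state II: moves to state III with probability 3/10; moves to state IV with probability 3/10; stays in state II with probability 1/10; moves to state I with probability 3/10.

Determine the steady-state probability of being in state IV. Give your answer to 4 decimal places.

Let the stationary distribution be π with π = πP and π_1 + π_2 + π_3 + π_4 = 1.
π_1 = 0.1·π_1 + 0.3·π_2 + 0.2·π_3 + 0.3·π_4
π_2 = 0.3·π_1 + 0.2·π_2 + 0.4·π_3 + 0.3·π_4
π_3 = 0.3·π_1 + 0.2·π_2 + 0.2·π_3 + 0.3·π_4
Solving with the normalization constraint gives π = (0.2295, 0.2951, 0.2459, 0.2295).
So the stationary probability of state IV is 0.2295.

0.2295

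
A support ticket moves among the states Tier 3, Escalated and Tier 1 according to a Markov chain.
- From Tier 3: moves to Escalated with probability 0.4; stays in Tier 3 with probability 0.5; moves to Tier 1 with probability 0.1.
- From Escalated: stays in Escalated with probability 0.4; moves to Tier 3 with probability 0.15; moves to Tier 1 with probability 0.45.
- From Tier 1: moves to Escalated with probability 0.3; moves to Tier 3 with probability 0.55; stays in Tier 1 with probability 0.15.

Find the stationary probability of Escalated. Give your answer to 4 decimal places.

Let the stationary distribution be π with π = πP and π_1 + π_2 + π_3 = 1.
π_1 = 0.5·π_1 + 0.15·π_2 + 0.55·π_3
π_2 = 0.4·π_1 + 0.4·π_2 + 0.3·π_3
Solving with the normalization constraint gives π = (0.3807, 0.3756, 0.2437).
So the stationary probability of Escalated is 0.3756.

0.3756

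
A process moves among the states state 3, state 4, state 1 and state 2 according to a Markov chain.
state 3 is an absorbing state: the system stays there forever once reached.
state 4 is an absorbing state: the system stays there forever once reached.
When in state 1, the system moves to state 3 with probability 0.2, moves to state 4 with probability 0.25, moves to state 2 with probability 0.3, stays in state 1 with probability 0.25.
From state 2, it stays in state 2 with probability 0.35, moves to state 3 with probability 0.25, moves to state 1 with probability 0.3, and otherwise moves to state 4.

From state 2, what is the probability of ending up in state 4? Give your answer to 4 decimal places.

0.3774

Let h(s) be the probability of absorption at state 4 starting from transient state s. Then h(state 4) = 1 and h(state 3) = 0. By first-step analysis:
h(state 1) = 0.2·0 + 0.25·1 + 0.25·h(state 1) + 0.3·h(state 2)
h(state 2) = 0.25·0 + 0.1·1 + 0.3·h(state 1) + 0.35·h(state 2)
Solving: h(state 1) = 0.4843, h(state 2) = 0.3774.
Starting from state 2, the probability is 0.3774.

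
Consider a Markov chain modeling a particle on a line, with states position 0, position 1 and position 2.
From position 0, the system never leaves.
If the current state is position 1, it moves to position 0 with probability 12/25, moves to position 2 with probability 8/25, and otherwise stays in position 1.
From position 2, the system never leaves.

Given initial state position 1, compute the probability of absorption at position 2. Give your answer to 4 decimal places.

0.4000

Let h(s) be the probability of absorption at position 2 starting from transient state s. Then h(position 2) = 1 and h(position 0) = 0. By first-step analysis:
h(position 1) = 0.48·0 + 0.2·h(position 1) + 0.32·1
Solving: h(position 1) = 0.4000.
Starting from position 1, the probability is 0.4000.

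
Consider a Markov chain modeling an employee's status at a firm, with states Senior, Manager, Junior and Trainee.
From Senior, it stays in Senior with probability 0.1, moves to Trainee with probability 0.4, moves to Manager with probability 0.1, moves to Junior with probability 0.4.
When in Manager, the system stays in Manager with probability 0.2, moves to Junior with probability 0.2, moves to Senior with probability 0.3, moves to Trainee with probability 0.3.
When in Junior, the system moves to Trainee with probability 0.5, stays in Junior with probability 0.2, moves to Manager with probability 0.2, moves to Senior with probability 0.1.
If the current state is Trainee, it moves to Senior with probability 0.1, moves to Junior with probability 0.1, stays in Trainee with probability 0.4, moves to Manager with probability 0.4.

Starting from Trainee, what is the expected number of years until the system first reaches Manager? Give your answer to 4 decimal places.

2.9316

Let t(s) be the expected number of years to first reach Manager from state s, with t(Manager) = 0. Conditioning on the first year:
t(Senior) = 1 + 0.1·t(Senior) + 0.4·t(Junior) + 0.4·t(Trainee)
t(Junior) = 1 + 0.1·t(Senior) + 0.2·t(Junior) + 0.5·t(Trainee)
t(Trainee) = 1 + 0.1·t(Senior) + 0.1·t(Junior) + 0.4·t(Trainee)
Solving: t(Senior) = 4.0065, t(Junior) = 3.5831, t(Trainee) = 2.9316.
Expected years from Trainee to Manager: 2.9316.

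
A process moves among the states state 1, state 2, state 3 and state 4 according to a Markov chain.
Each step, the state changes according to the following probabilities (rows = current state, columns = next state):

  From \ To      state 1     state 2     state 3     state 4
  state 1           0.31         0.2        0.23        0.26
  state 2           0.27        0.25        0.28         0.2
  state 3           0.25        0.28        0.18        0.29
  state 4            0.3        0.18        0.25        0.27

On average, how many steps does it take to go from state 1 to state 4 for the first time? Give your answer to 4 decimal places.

3.9509

Let t(s) be the expected number of steps to first reach state 4 from state s, with t(state 4) = 0. Conditioning on the first step:
t(state 1) = 1 + 0.31·t(state 1) + 0.2·t(state 2) + 0.23·t(state 3)
t(state 2) = 1 + 0.27·t(state 1) + 0.25·t(state 2) + 0.28·t(state 3)
t(state 3) = 1 + 0.25·t(state 1) + 0.28·t(state 2) + 0.18·t(state 3)
Solving: t(state 1) = 3.9509, t(state 2) = 4.1955, t(state 3) = 3.8567.
Expected steps from state 1 to state 4: 3.9509.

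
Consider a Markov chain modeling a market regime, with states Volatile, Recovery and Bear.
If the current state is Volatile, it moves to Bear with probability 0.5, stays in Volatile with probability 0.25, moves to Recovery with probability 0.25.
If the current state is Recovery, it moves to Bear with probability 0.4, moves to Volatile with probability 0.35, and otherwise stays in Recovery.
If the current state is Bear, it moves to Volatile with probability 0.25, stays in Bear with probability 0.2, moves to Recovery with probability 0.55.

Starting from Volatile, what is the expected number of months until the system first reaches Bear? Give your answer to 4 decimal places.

2.1053

Let t(s) be the expected number of months to first reach Bear from state s, with t(Bear) = 0. Conditioning on the first month:
t(Volatile) = 1 + 0.25·t(Volatile) + 0.25·t(Recovery)
t(Recovery) = 1 + 0.35·t(Volatile) + 0.25·t(Recovery)
Solving: t(Volatile) = 2.1053, t(Recovery) = 2.3158.
Expected months from Volatile to Bear: 2.1053.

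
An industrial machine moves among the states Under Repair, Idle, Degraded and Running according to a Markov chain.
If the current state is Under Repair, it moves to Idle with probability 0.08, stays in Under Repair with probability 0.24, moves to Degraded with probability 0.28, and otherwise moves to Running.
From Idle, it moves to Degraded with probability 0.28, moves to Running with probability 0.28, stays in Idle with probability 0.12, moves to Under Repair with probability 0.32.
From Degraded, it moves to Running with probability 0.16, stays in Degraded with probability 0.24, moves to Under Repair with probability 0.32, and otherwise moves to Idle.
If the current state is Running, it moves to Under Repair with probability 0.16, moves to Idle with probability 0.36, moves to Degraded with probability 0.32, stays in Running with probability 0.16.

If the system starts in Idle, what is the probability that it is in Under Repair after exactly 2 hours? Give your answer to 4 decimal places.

0.2496

Propagate the distribution vector 2 hours from Idle.
After 0 hours: (0.0000, 1.0000, 0.0000, 0.0000)
After 1 hour: (0.3200, 0.1200, 0.2800, 0.2800)
After 2 hours: (0.2496, 0.2192, 0.2800, 0.2512)
P(in Under Repair after 2 hours) = 0.2496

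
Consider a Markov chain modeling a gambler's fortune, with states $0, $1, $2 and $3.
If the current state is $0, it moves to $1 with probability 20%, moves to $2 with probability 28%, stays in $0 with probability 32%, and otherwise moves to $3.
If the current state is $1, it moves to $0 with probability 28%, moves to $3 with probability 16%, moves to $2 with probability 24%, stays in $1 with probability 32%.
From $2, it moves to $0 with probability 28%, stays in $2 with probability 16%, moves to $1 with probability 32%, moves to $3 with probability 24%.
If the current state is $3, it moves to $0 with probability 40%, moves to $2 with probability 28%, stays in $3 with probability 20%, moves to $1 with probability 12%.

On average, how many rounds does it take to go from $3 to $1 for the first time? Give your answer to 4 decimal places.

Let t(s) be the expected number of rounds to first reach $1 from state s, with t($1) = 0. Conditioning on the first round:
t($0) = 1 + 0.32·t($0) + 0.28·t($2) + 0.2·t($3)
t($2) = 1 + 0.28·t($0) + 0.16·t($2) + 0.24·t($3)
t($3) = 1 + 0.4·t($0) + 0.28·t($2) + 0.2·t($3)
Solving: t($0) = 4.6904, t($2) = 4.2013, t($3) = 5.0657.
Expected rounds from $3 to $1: 5.0657.

5.0657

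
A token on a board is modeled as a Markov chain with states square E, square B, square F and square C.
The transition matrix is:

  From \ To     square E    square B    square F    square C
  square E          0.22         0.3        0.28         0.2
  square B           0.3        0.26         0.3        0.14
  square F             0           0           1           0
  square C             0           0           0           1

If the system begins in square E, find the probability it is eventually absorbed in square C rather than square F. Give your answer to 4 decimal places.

0.3900

Let h(s) be the probability of absorption at square C starting from transient state s. Then h(square C) = 1 and h(square F) = 0. By first-step analysis:
h(square E) = 0.22·h(square E) + 0.3·h(square B) + 0.28·0 + 0.2·1
h(square B) = 0.3·h(square E) + 0.26·h(square B) + 0.3·0 + 0.14·1
Solving: h(square E) = 0.3900, h(square B) = 0.3473.
Starting from square E, the probability is 0.3900.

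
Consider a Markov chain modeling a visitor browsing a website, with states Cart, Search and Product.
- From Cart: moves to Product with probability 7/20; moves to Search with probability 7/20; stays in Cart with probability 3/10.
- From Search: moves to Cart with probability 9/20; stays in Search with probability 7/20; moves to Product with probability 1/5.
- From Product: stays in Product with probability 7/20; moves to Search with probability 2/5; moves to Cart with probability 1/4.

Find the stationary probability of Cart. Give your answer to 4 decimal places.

Let the stationary distribution be π with π = πP and π_1 + π_2 + π_3 = 1.
π_1 = 0.3·π_1 + 0.45·π_2 + 0.25·π_3
π_2 = 0.35·π_1 + 0.35·π_2 + 0.4·π_3
Solving with the normalization constraint gives π = (0.3400, 0.3648, 0.2953).
So the stationary probability of Cart is 0.3400.

0.3400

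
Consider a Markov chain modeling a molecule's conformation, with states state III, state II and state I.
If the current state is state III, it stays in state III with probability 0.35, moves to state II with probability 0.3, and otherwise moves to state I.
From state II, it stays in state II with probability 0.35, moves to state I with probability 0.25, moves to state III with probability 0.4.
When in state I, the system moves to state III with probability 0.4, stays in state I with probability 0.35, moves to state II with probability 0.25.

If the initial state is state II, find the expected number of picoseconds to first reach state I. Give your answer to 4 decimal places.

3.4711

Let t(s) be the expected number of picoseconds to first reach state I from state s, with t(state I) = 0. Conditioning on the first picosecond:
t(state III) = 1 + 0.35·t(state III) + 0.3·t(state II)
t(state II) = 1 + 0.4·t(state III) + 0.35·t(state II)
Solving: t(state III) = 3.1405, t(state II) = 3.4711.
Expected picoseconds from state II to state I: 3.4711.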